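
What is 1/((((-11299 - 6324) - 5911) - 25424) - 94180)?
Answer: -1/143138 ≈ -6.9863e-6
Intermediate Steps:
1/((((-11299 - 6324) - 5911) - 25424) - 94180) = 1/(((-17623 - 5911) - 25424) - 94180) = 1/((-23534 - 25424) - 94180) = 1/(-48958 - 94180) = 1/(-143138) = -1/143138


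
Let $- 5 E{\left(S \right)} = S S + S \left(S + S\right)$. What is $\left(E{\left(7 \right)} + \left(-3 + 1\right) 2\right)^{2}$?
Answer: $\frac{27889}{25} \approx 1115.6$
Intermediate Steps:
$E{\left(S \right)} = - \frac{3 S^{2}}{5}$ ($E{\left(S \right)} = - \frac{S S + S \left(S + S\right)}{5} = - \frac{S^{2} + S 2 S}{5} = - \frac{S^{2} + 2 S^{2}}{5} = - \frac{3 S^{2}}{5}$)
$\left(E{\left(7 \right)} + \left(-3 + 1\right) 2\right)^{2} = \left(- \frac{3 \cdot 7^{2}}{5} + \left(-3 + 1\right) 2\right)^{2} = \left(\left(- \frac{3}{5}\right) 49 - 4\right)^{2} = \left(- \frac{147}{5} - 4\right)^{2} = \left(- \frac{167}{5}\right)^{2} = \frac{27889}{25}$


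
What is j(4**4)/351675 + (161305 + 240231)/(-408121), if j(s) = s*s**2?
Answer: 6705923998336/143525952675 ≈ 46.723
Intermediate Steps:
j(s) = s**3
j(4**4)/351675 + (161305 + 240231)/(-408121) = (4**4)**3/351675 + (161305 + 240231)/(-408121) = 256**3*(1/351675) + 401536*(-1/408121) = 16777216*(1/351675) - 401536/408121 = 16777216/351675 - 401536/408121 = 6705923998336/143525952675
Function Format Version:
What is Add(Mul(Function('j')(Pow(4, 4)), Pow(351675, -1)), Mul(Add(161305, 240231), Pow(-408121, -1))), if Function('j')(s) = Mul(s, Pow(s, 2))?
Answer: Rational(6705923998336, 143525952675) ≈ 46.723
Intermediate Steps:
Function('j')(s) = Pow(s, 3)
Add(Mul(Function('j')(Pow(4, 4)), Pow(351675, -1)), Mul(Add(161305, 240231), Pow(-408121, -1))) = Add(Mul(Pow(Pow(4, 4), 3), Pow(351675, -1)), Mul(Add(161305, 240231), Pow(-408121, -1))) = Add(Mul(Pow(256, 3), Rational(1, 351675)), Mul(401536, Rational(-1, 408121))) = Add(Mul(16777216, Rational(1, 351675)), Rational(-401536, 408121)) = Add(Rational(16777216, 351675), Rational(-401536, 408121)) = Rational(6705923998336, 143525952675)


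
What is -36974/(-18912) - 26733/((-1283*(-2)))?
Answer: -102674803/12132048 ≈ -8.4631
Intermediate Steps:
-36974/(-18912) - 26733/((-1283*(-2))) = -36974*(-1/18912) - 26733/2566 = 18487/9456 - 26733*1/2566 = 18487/9456 - 26733/2566 = -102674803/12132048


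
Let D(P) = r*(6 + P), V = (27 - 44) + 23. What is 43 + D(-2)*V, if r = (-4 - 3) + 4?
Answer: -29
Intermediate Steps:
V = 6 (V = -17 + 23 = 6)
r = -3 (r = -7 + 4 = -3)
D(P) = -18 - 3*P (D(P) = -3*(6 + P) = -18 - 3*P)
43 + D(-2)*V = 43 + (-18 - 3*(-2))*6 = 43 + (-18 + 6)*6 = 43 - 12*6 = 43 - 72 = -29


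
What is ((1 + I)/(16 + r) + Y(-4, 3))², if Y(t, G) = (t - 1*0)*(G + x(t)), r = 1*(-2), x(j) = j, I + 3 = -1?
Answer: 2809/196 ≈ 14.332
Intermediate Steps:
I = -4 (I = -3 - 1 = -4)
r = -2
Y(t, G) = t*(G + t) (Y(t, G) = (t - 1*0)*(G + t) = (t + 0)*(G + t) = t*(G + t))
((1 + I)/(16 + r) + Y(-4, 3))² = ((1 - 4)/(16 - 2) - 4*(3 - 4))² = (-3/14 - 4*(-1))² = (-3*1/14 + 4)² = (-3/14 + 4)² = (53/14)² = 2809/196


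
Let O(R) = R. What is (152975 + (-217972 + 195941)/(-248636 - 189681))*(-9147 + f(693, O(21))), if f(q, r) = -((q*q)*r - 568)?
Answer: -676805624279463648/438317 ≈ -1.5441e+12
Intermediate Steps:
f(q, r) = 568 - r*q**2 (f(q, r) = -(q**2*r - 568) = -(r*q**2 - 568) = -(-568 + r*q**2) = 568 - r*q**2)
(152975 + (-217972 + 195941)/(-248636 - 189681))*(-9147 + f(693, O(21))) = (152975 + (-217972 + 195941)/(-248636 - 189681))*(-9147 + (568 - 1*21*693**2)) = (152975 - 22031/(-438317))*(-9147 + (568 - 1*21*480249)) = (152975 - 22031*(-1/438317))*(-9147 + (568 - 10085229)) = (152975 + 22031/438317)*(-9147 - 10084661) = (67051565106/438317)*(-10093808) = -676805624279463648/438317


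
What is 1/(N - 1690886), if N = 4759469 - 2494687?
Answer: 1/573896 ≈ 1.7425e-6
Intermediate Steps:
N = 2264782
1/(N - 1690886) = 1/(2264782 - 1690886) = 1/573896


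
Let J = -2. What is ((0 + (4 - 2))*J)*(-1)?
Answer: 4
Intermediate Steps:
((0 + (4 - 2))*J)*(-1) = ((0 + (4 - 2))*(-2))*(-1) = ((0 + 2)*(-2))*(-1) = (2*(-2))*(-1) = -4*(-1) = 4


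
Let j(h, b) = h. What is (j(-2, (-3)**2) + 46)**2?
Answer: 1936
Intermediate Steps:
(j(-2, (-3)**2) + 46)**2 = (-2 + 46)**2 = 44**2 = 1936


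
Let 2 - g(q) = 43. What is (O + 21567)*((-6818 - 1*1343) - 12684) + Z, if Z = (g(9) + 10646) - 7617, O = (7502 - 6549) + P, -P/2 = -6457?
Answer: -738618742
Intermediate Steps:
g(q) = -41 (g(q) = 2 - 1*43 = 2 - 43 = -41)
P = 12914 (P = -2*(-6457) = 12914)
O = 13867 (O = (7502 - 6549) + 12914 = 953 + 12914 = 13867)
Z = 2988 (Z = (-41 + 10646) - 7617 = 10605 - 7617 = 2988)
(O + 21567)*((-6818 - 1*1343) - 12684) + Z = (13867 + 21567)*((-6818 - 1*1343) - 12684) + 2988 = 35434*((-6818 - 1343) - 12684) + 2988 = 35434*(-8161 - 12684) + 2988 = 35434*(-20845) + 2988 = -738621730 + 2988 = -738618742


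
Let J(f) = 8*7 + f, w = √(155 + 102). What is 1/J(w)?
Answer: 56/2879 - √257/2879 ≈ 0.013883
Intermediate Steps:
w = √257 ≈ 16.031
J(f) = 56 + f
1/J(w) = 1/(56 + √257)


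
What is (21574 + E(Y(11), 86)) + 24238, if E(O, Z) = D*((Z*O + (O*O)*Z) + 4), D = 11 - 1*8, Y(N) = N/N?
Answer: 46340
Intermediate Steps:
Y(N) = 1
D = 3 (D = 11 - 8 = 3)
E(O, Z) = 12 + 3*O*Z + 3*Z*O**2 (E(O, Z) = 3*((Z*O + (O*O)*Z) + 4) = 3*((O*Z + O**2*Z) + 4) = 3*((O*Z + Z*O**2) + 4) = 3*(4 + O*Z + Z*O**2) = 12 + 3*O*Z + 3*Z*O**2)
(21574 + E(Y(11), 86)) + 24238 = (21574 + (12 + 3*1*86 + 3*86*1**2)) + 24238 = (21574 + (12 + 258 + 3*86*1)) + 24238 = (21574 + (12 + 258 + 258)) + 24238 = (21574 + 528) + 24238 = 22102 + 24238 = 46340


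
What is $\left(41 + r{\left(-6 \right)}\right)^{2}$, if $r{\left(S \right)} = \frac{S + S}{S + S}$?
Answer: $1764$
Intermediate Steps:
$r{\left(S \right)} = 1$ ($r{\left(S \right)} = \frac{2 S}{2 S} = 2 S \frac{1}{2 S} = 1$)
$\left(41 + r{\left(-6 \right)}\right)^{2} = \left(41 + 1\right)^{2} = 42^{2} = 1764$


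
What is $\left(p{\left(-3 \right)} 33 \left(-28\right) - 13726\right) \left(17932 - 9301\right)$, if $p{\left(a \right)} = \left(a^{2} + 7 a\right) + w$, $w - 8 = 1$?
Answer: $-94543974$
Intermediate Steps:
$w = 9$ ($w = 8 + 1 = 9$)
$p{\left(a \right)} = 9 + a^{2} + 7 a$ ($p{\left(a \right)} = \left(a^{2} + 7 a\right) + 9 = 9 + a^{2} + 7 a$)
$\left(p{\left(-3 \right)} 33 \left(-28\right) - 13726\right) \left(17932 - 9301\right) = \left(\left(9 + \left(-3\right)^{2} + 7 \left(-3\right)\right) 33 \left(-28\right) - 13726\right) \left(17932 - 9301\right) = \left(\left(9 + 9 - 21\right) 33 \left(-28\right) - 13726\right) 8631 = \left(\left(-3\right) 33 \left(-28\right) - 13726\right) 8631 = \left(\left(-99\right) \left(-28\right) - 13726\right) 8631 = \left(2772 - 13726\right) 8631 = \left(-10954\right) 8631 = -94543974$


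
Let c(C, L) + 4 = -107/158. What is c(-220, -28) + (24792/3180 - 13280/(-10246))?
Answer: 947044739/214500010 ≈ 4.4151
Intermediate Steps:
c(C, L) = -739/158 (c(C, L) = -4 - 107/158 = -739/158)
c(-220, -28) + (24792/3180 - 13280/(-10246)) = -739/158 + (24792/3180 - 13280/(-10246)) = -739/158 + (24792*(1/3180) - 13280*(-1/10246)) = -739/158 + (2066/265 + 6640/5123) = -739/158 + 12343718/1357595 = 947044739/214500010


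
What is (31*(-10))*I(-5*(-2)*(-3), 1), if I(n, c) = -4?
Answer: 1240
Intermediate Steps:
(31*(-10))*I(-5*(-2)*(-3), 1) = (31*(-10))*(-4) = -310*(-4) = 1240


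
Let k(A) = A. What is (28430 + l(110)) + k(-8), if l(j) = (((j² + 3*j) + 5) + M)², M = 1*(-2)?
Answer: 154607911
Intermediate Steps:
M = -2
l(j) = (3 + j² + 3*j)² (l(j) = (((j² + 3*j) + 5) - 2)² = ((5 + j² + 3*j) - 2)² = (3 + j² + 3*j)²)
(28430 + l(110)) + k(-8) = (28430 + (3 + 110² + 3*110)²) - 8 = (28430 + (3 + 12100 + 330)²) - 8 = (28430 + 12433²) - 8 = (28430 + 154579489) - 8 = 154607919 - 8 = 154607911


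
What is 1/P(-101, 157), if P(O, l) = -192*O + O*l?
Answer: 1/3535 ≈ 0.00028289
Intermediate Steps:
1/P(-101, 157) = 1/(-101*(-192 + 157)) = 1/(-101*(-35)) = 1/3535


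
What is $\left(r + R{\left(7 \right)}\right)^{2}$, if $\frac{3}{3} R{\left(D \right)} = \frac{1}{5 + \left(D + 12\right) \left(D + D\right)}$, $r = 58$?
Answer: $\frac{247086961}{73441} \approx 3364.4$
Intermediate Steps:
$R{\left(D \right)} = \frac{1}{5 + 2 D \left(12 + D\right)}$ ($R{\left(D \right)} = \frac{1}{5 + \left(D + 12\right) \left(D + D\right)} = \frac{1}{5 + \left(12 + D\right) 2 D} = \frac{1}{5 + 2 D \left(12 + D\right)}$)
$\left(r + R{\left(7 \right)}\right)^{2} = \left(58 + \frac{1}{5 + 2 \cdot 7^{2} + 24 \cdot 7}\right)^{2} = \left(58 + \frac{1}{5 + 2 \cdot 49 + 168}\right)^{2} = \left(58 + \frac{1}{5 + 98 + 168}\right)^{2} = \left(58 + \frac{1}{271}\right)^{2} = \left(\frac{15719}{271}\right)^{2} = \frac{247086961}{73441}$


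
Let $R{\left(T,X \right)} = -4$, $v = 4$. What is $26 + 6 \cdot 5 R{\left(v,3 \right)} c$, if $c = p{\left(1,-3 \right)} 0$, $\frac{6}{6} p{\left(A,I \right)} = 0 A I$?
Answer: $26$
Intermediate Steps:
$p{\left(A,I \right)} = 0$ ($p{\left(A,I \right)} = 0 A I = 0 I = 0$)
$c = 0$ ($c = 0 \cdot 0 = 0$)
$26 + 6 \cdot 5 R{\left(v,3 \right)} c = 26 + 6 \cdot 5 \left(-4\right) 0 = 26 + 30 \left(-4\right) 0 = 26 - 0 = 26 + 0 = 26$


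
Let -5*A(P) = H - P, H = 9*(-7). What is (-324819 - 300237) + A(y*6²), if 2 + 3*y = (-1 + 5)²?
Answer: -3125049/5 ≈ -6.2501e+5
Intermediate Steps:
y = 14/3 (y = -⅔ + (-1 + 5)²/3 = -⅔ + (⅓)*4² = -⅔ + (⅓)*16 = -⅔ + 16/3 = 14/3 ≈ 4.6667)
H = -63
A(P) = 63/5 + P/5 (A(P) = -(-63 - P)/5 = 63/5 + P/5)
(-324819 - 300237) + A(y*6²) = (-324819 - 300237) + (63/5 + ((14/3)*6²)/5) = -625056 + (63/5 + ((14/3)*36)/5) = -625056 + (63/5 + (⅕)*168) = -625056 + (63/5 + 168/5) = -625056 + 231/5 = -3125049/5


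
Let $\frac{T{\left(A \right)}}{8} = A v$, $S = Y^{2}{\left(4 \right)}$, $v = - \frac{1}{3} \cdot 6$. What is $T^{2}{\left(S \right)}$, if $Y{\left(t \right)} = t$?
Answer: $65536$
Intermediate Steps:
$v = -2$ ($v = \left(-1\right) \frac{1}{3} \cdot 6 = \left(- \frac{1}{3}\right) 6 = -2$)
$S = 16$ ($S = 4^{2} = 16$)
$T{\left(A \right)} = - 16 A$ ($T{\left(A \right)} = 8 A \left(-2\right) = 8 \left(- 2 A\right) = - 16 A$)
$T^{2}{\left(S \right)} = \left(\left(-16\right) 16\right)^{2} = \left(-256\right)^{2} = 65536$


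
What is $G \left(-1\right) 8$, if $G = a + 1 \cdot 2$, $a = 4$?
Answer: $-48$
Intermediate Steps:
$G = 6$ ($G = 4 + 1 \cdot 2 = 4 + 2 = 6$)
$G \left(-1\right) 8 = 6 \left(-1\right) 8 = \left(-6\right) 8 = -48$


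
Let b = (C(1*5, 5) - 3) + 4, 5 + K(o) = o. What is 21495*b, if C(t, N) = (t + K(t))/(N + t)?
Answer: 64485/2 ≈ 32243.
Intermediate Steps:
K(o) = -5 + o
C(t, N) = (-5 + 2*t)/(N + t) (C(t, N) = (t + (-5 + t))/(N + t) = (-5 + 2*t)/(N + t))
b = 3/2 (b = ((-5 + 2*(1*5))/(5 + 1*5) - 3) + 4 = ((-5 + 2*5)/(5 + 5) - 3) + 4 = ((-5 + 10)/10 - 3) + 4 = ((1/10)*5 - 3) + 4 = (1/2 - 3) + 4 = -5/2 + 4 = 3/2 ≈ 1.5000)
21495*b = 21495*(3/2) = 64485/2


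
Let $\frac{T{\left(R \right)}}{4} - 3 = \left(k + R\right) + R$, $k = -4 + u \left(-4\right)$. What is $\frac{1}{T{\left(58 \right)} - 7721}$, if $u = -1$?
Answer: $- \frac{1}{7245} \approx -0.00013803$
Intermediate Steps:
$k = 0$ ($k = -4 - -4 = -4 + 4 = 0$)
$T{\left(R \right)} = 12 + 8 R$ ($T{\left(R \right)} = 12 + 4 \left(\left(0 + R\right) + R\right) = 12 + 4 \left(R + R\right) = 12 + 4 \cdot 2 R = 12 + 8 R$)
$\frac{1}{T{\left(58 \right)} - 7721} = \frac{1}{\left(12 + 8 \cdot 58\right) - 7721} = \frac{1}{\left(12 + 464\right) - 7721} = \frac{1}{476 - 7721} = \frac{1}{-7245} = - \frac{1}{7245}$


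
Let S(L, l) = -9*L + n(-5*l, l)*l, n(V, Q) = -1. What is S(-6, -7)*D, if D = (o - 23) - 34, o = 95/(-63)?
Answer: -224846/63 ≈ -3569.0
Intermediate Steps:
o = -95/63 (o = 95*(-1/63) = -95/63 ≈ -1.5079)
D = -3686/63 (D = (-95/63 - 23) - 34 = -1544/63 - 34 = -3686/63 ≈ -58.508)
S(L, l) = -l - 9*L (S(L, l) = -9*L - l = -l - 9*L)
S(-6, -7)*D = (-1*(-7) - 9*(-6))*(-3686/63) = (7 + 54)*(-3686/63) = 61*(-3686/63) = -224846/63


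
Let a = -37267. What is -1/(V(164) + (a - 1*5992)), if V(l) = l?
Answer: 1/43095 ≈ 2.3205e-5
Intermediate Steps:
-1/(V(164) + (a - 1*5992)) = -1/(164 + (-37267 - 1*5992)) = -1/(164 + (-37267 - 5992)) = -1/(164 - 43259) = -1/(-43095) = -1*(-1/43095) = 1/43095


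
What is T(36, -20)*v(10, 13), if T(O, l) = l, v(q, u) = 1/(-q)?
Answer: 2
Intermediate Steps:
v(q, u) = -1/q
T(36, -20)*v(10, 13) = -(-20)/10 = -20*(-⅒) = 2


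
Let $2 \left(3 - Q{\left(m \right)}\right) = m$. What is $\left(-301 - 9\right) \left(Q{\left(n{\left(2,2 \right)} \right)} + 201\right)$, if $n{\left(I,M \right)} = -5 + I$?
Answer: $-63705$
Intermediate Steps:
$Q{\left(m \right)} = 3 - \frac{m}{2}$
$\left(-301 - 9\right) \left(Q{\left(n{\left(2,2 \right)} \right)} + 201\right) = \left(-301 - 9\right) \left(\left(3 - \frac{-5 + 2}{2}\right) + 201\right) = - 310 \left(\left(3 - - \frac{3}{2}\right) + 201\right) = - 310 \left(\left(3 + \frac{3}{2}\right) + 201\right) = - 310 \left(\frac{9}{2} + 201\right) = \left(-310\right) \frac{411}{2} = -63705$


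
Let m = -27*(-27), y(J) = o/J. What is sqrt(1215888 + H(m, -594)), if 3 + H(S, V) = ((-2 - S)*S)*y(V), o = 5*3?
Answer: 5*sqrt(23800062)/22 ≈ 1108.8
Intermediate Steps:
o = 15
y(J) = 15/J
m = 729
H(S, V) = -3 + 15*S*(-2 - S)/V (H(S, V) = -3 + ((-2 - S)*S)*(15/V) = -3 + (S*(-2 - S))*(15/V) = -3 + 15*S*(-2 - S)/V)
sqrt(1215888 + H(m, -594)) = sqrt(1215888 + 3*(-1*(-594) - 10*729 - 5*729**2)/(-594)) = sqrt(1215888 + 3*(-1/594)*(594 - 7290 - 5*531441)) = sqrt(1215888 + 3*(-1/594)*(594 - 7290 - 2657205)) = sqrt(1215888 + 3*(-1/594)*(-2663901)) = sqrt(1215888 + 295989/22) = sqrt(27045525/22) = 5*sqrt(23800062)/22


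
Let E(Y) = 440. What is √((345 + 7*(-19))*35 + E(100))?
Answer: 2*√1965 ≈ 88.657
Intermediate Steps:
√((345 + 7*(-19))*35 + E(100)) = √((345 + 7*(-19))*35 + 440) = √((345 - 133)*35 + 440) = √(212*35 + 440) = √(7420 + 440) = √7860 = 2*√1965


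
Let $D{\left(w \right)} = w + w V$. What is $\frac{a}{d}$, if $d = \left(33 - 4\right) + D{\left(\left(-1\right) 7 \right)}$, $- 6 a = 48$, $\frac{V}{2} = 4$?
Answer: $\frac{4}{17} \approx 0.23529$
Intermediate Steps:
$V = 8$ ($V = 2 \cdot 4 = 8$)
$a = -8$ ($a = \left(- \frac{1}{6}\right) 48 = -8$)
$D{\left(w \right)} = 9 w$ ($D{\left(w \right)} = w + w 8 = w + 8 w = 9 w$)
$d = -34$ ($d = \left(33 - 4\right) + 9 \left(\left(-1\right) 7\right) = 29 + 9 \left(-7\right) = 29 - 63 = -34$)
$\frac{a}{d} = \frac{1}{-34} \left(-8\right) = \left(- \frac{1}{34}\right) \left(-8\right) = \frac{4}{17}$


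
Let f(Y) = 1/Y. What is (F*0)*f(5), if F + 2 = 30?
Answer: 0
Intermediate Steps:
f(Y) = 1/Y
F = 28 (F = -2 + 30 = 28)
(F*0)*f(5) = (28*0)/5 = 0*(1/5) = 0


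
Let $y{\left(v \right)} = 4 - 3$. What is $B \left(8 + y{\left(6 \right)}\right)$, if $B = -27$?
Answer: $-243$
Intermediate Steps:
$y{\left(v \right)} = 1$
$B \left(8 + y{\left(6 \right)}\right) = - 27 \left(8 + 1\right) = \left(-27\right) 9 = -243$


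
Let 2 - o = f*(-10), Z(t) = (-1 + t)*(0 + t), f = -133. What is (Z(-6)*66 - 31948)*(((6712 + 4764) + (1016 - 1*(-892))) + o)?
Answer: -351745856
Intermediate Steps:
Z(t) = t*(-1 + t) (Z(t) = (-1 + t)*t = t*(-1 + t))
o = -1328 (o = 2 - (-133)*(-10) = 2 - 1*1330 = 2 - 1330 = -1328)
(Z(-6)*66 - 31948)*(((6712 + 4764) + (1016 - 1*(-892))) + o) = (-6*(-1 - 6)*66 - 31948)*(((6712 + 4764) + (1016 - 1*(-892))) - 1328) = (-6*(-7)*66 - 31948)*((11476 + (1016 + 892)) - 1328) = (42*66 - 31948)*((11476 + 1908) - 1328) = (2772 - 31948)*(13384 - 1328) = -29176*12056 = -351745856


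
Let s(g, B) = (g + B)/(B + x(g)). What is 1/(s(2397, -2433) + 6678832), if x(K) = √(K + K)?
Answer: 3291937860319/21986299972258862284 - 3*√4794/21986299972258862284 ≈ 1.4973e-7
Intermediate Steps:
x(K) = √2*√K (x(K) = √(2*K) = √2*√K)
s(g, B) = (B + g)/(B + √2*√g) (s(g, B) = (g + B)/(B + √2*√g) = (B + g)/(B + √2*√g))
1/(s(2397, -2433) + 6678832) = 1/((-2433 + 2397)/(-2433 + √2*√2397) + 6678832) = 1/(-36/(-2433 + √4794) + 6678832) = 1/(6678832 - 36/(-2433 + √4794))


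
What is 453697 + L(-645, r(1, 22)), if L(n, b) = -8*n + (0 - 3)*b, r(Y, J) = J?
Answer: 458791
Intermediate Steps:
L(n, b) = -8*n - 3*b
453697 + L(-645, r(1, 22)) = 453697 + (-8*(-645) - 3*22) = 453697 + (5160 - 66) = 453697 + 5094 = 458791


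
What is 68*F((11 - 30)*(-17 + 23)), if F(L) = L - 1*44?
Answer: -10744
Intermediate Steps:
F(L) = -44 + L (F(L) = L - 44 = -44 + L)
68*F((11 - 30)*(-17 + 23)) = 68*(-44 + (11 - 30)*(-17 + 23)) = 68*(-44 - 19*6) = 68*(-44 - 114) = 68*(-158) = -10744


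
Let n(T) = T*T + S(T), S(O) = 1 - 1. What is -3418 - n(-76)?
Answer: -9194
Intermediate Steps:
S(O) = 0
n(T) = T**2 (n(T) = T*T + 0 = T**2 + 0 = T**2)
-3418 - n(-76) = -3418 - 1*(-76)**2 = -3418 - 1*5776 = -3418 - 5776 = -9194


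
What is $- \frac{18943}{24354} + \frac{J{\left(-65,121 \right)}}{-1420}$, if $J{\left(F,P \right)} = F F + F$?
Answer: $- \frac{6410585}{1729134} \approx -3.7074$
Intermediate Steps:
$J{\left(F,P \right)} = F + F^{2}$ ($J{\left(F,P \right)} = F^{2} + F = F + F^{2}$)
$- \frac{18943}{24354} + \frac{J{\left(-65,121 \right)}}{-1420} = - \frac{18943}{24354} + \frac{\left(-65\right) \left(1 - 65\right)}{-1420} = \left(-18943\right) \frac{1}{24354} + \left(-65\right) \left(-64\right) \left(- \frac{1}{1420}\right) = - \frac{18943}{24354} + 4160 \left(- \frac{1}{1420}\right) = - \frac{18943}{24354} - \frac{208}{71} = - \frac{6410585}{1729134}$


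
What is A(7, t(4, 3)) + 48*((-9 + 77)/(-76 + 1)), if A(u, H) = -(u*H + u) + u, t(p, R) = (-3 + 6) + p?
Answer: -2313/25 ≈ -92.520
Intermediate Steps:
t(p, R) = 3 + p
A(u, H) = -H*u (A(u, H) = -(H*u + u) + u = -(u + H*u) + u = (-u - H*u) + u = -H*u)
A(7, t(4, 3)) + 48*((-9 + 77)/(-76 + 1)) = -1*(3 + 4)*7 + 48*((-9 + 77)/(-76 + 1)) = -1*7*7 + 48*(68/(-75)) = -49 + 48*(68*(-1/75)) = -49 + 48*(-68/75) = -49 - 1088/25 = -2313/25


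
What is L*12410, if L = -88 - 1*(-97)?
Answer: 111690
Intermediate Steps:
L = 9 (L = -88 + 97 = 9)
L*12410 = 9*12410 = 111690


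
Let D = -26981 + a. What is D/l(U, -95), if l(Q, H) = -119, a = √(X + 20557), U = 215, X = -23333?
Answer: 26981/119 - 2*I*√694/119 ≈ 226.73 - 0.44275*I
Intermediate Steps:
a = 2*I*√694 (a = √(-23333 + 20557) = √(-2776) = 2*I*√694 ≈ 52.688*I)
D = -26981 + 2*I*√694 ≈ -26981.0 + 52.688*I
D/l(U, -95) = (-26981 + 2*I*√694)/(-119) = (-26981 + 2*I*√694)*(-1/119) = 26981/119 - 2*I*√694/119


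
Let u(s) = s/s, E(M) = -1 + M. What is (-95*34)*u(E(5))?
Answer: -3230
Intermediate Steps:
u(s) = 1
(-95*34)*u(E(5)) = -95*34*1 = -3230*1 = -3230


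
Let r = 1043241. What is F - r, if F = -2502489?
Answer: -3545730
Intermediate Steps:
F - r = -2502489 - 1*1043241 = -2502489 - 1043241 = -3545730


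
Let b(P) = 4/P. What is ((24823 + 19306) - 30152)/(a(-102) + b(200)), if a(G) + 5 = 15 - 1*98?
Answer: -698850/4399 ≈ -158.87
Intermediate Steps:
a(G) = -88 (a(G) = -5 + (15 - 1*98) = -5 + (15 - 98) = -5 - 83 = -88)
((24823 + 19306) - 30152)/(a(-102) + b(200)) = ((24823 + 19306) - 30152)/(-88 + 4/200) = (44129 - 30152)/(-88 + 4*(1/200)) = 13977/(-88 + 1/50) = 13977/(-4399/50) = 13977*(-50/4399) = -698850/4399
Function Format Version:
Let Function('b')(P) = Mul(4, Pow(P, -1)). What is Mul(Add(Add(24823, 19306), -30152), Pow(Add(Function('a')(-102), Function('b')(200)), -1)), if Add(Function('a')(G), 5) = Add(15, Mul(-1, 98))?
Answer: Rational(-698850, 4399) ≈ -158.87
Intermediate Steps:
Function('a')(G) = -88 (Function('a')(G) = Add(-5, Add(15, Mul(-1, 98))) = Add(-5, Add(15, -98)) = Add(-5, -83) = -88)
Mul(Add(Add(24823, 19306), -30152), Pow(Add(Function('a')(-102), Function('b')(200)), -1)) = Mul(Add(Add(24823, 19306), -30152), Pow(Add(-88, Mul(4, Pow(200, -1))), -1)) = Mul(Add(44129, -30152), Pow(Add(-88, Mul(4, Rational(1, 200))), -1)) = Mul(13977, Pow(Add(-88, Rational(1, 50)), -1)) = Mul(13977, Pow(Rational(-4399, 50), -1)) = Mul(13977, Rational(-50, 4399)) = Rational(-698850, 4399)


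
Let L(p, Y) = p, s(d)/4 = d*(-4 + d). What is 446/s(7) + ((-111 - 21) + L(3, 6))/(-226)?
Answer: 13954/2373 ≈ 5.8803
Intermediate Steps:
s(d) = 4*d*(-4 + d) (s(d) = 4*(d*(-4 + d)) = 4*d*(-4 + d))
446/s(7) + ((-111 - 21) + L(3, 6))/(-226) = 446/((4*7*(-4 + 7))) + ((-111 - 21) + 3)/(-226) = 446/((4*7*3)) + (-132 + 3)*(-1/226) = 446/84 - 129*(-1/226) = 446*(1/84) + 129/226 = 223/42 + 129/226 = 13954/2373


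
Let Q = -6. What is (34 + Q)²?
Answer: 784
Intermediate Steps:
(34 + Q)² = (34 - 6)² = 28² = 784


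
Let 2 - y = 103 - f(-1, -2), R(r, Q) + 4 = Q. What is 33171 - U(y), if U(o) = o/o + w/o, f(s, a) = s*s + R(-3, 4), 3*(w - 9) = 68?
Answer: 1990219/60 ≈ 33170.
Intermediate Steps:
w = 95/3 (w = 9 + (1/3)*68 = 9 + 68/3 = 95/3 ≈ 31.667)
R(r, Q) = -4 + Q
f(s, a) = s**2 (f(s, a) = s*s + (-4 + 4) = s**2 + 0 = s**2)
y = -100 (y = 2 - (103 - 1*(-1)**2) = 2 - (103 - 1*1) = 2 - (103 - 1) = 2 - 1*102 = 2 - 102 = -100)
U(o) = 1 + 95/(3*o) (U(o) = o/o + 95/(3*o) = 1 + 95/(3*o))
33171 - U(y) = 33171 - (95/3 - 100)/(-100) = 33171 - (-1)*(-205)/(100*3) = 33171 - 1*41/60 = 33171 - 41/60 = 1990219/60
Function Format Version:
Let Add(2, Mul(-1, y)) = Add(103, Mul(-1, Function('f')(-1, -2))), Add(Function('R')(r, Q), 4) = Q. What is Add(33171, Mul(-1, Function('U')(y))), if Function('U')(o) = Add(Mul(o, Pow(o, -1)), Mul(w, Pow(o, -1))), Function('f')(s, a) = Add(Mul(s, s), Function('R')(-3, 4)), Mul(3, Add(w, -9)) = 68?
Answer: Rational(1990219, 60) ≈ 33170.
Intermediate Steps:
w = Rational(95, 3) (w = Add(9, Mul(Rational(1, 3), 68)) = Add(9, Rational(68, 3)) = Rational(95, 3) ≈ 31.667)
Function('R')(r, Q) = Add(-4, Q)
Function('f')(s, a) = Pow(s, 2) (Function('f')(s, a) = Add(Mul(s, s), Add(-4, 4)) = Add(Pow(s, 2), 0) = Pow(s, 2))
y = -100 (y = Add(2, Mul(-1, Add(103, Mul(-1, Pow(-1, 2))))) = Add(2, Mul(-1, Add(103, Mul(-1, 1)))) = Add(2, Mul(-1, Add(103, -1))) = Add(2, Mul(-1, 102)) = Add(2, -102) = -100)
Function('U')(o) = Add(1, Mul(Rational(95, 3), Pow(o, -1))) (Function('U')(o) = Add(Mul(o, Pow(o, -1)), Mul(Rational(95, 3), Pow(o, -1))) = Add(1, Mul(Rational(95, 3), Pow(o, -1))))
Add(33171, Mul(-1, Function('U')(y))) = Add(33171, Mul(-1, Mul(Pow(-100, -1), Add(Rational(95, 3), -100)))) = Add(33171, Mul(-1, Mul(Rational(-1, 100), Rational(-205, 3)))) = Add(33171, Mul(-1, Rational(41, 60))) = Add(33171, Rational(-41, 60)) = Rational(1990219, 60)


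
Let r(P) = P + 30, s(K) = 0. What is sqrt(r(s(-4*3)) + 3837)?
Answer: sqrt(3867) ≈ 62.185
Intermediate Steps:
r(P) = 30 + P
sqrt(r(s(-4*3)) + 3837) = sqrt((30 + 0) + 3837) = sqrt(30 + 3837) = sqrt(3867)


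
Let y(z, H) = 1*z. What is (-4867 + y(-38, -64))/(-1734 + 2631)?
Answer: -1635/299 ≈ -5.4682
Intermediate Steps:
y(z, H) = z
(-4867 + y(-38, -64))/(-1734 + 2631) = (-4867 - 38)/(-1734 + 2631) = -4905/897 = -4905*1/897 = -1635/299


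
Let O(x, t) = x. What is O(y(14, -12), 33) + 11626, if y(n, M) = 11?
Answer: 11637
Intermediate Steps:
O(y(14, -12), 33) + 11626 = 11 + 11626 = 11637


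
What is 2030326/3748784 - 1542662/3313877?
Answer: 472572005447/6211504537784 ≈ 0.076080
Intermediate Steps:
2030326/3748784 - 1542662/3313877 = 2030326*(1/3748784) - 1542662*1/3313877 = 1015163/1874392 - 1542662/3313877 = 472572005447/6211504537784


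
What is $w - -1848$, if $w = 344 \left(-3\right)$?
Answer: $816$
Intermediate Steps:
$w = -1032$
$w - -1848 = -1032 - -1848 = -1032 + 1848 = 816$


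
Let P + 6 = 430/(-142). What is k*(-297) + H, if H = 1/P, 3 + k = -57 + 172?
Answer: -21322295/641 ≈ -33264.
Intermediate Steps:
k = 112 (k = -3 + (-57 + 172) = -3 + 115 = 112)
P = -641/71 (P = -6 + 430/(-142) = -6 + 430*(-1/142) = -6 - 215/71 = -641/71 ≈ -9.0282)
H = -71/641 (H = 1/(-641/71) = -71/641 ≈ -0.11076)
k*(-297) + H = 112*(-297) - 71/641 = -33264 - 71/641 = -21322295/641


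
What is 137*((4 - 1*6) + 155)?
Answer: 20961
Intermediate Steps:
137*((4 - 1*6) + 155) = 137*((4 - 6) + 155) = 137*(-2 + 155) = 137*153 = 20961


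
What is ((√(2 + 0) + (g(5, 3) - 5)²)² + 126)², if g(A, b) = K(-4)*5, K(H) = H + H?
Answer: 16816207972009 + 33216099300*√2 ≈ 1.6863e+13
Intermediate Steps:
K(H) = 2*H
g(A, b) = -40 (g(A, b) = (2*(-4))*5 = -8*5 = -40)
((√(2 + 0) + (g(5, 3) - 5)²)² + 126)² = ((√(2 + 0) + (-40 - 5)²)² + 126)² = ((√2 + (-45)²)² + 126)² = ((√2 + 2025)² + 126)² = ((2025 + √2)² + 126)² = (126 + (2025 + √2)²)²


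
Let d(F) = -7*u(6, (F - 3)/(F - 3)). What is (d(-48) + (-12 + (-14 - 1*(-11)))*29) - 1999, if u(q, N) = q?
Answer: -2476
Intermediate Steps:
d(F) = -42 (d(F) = -7*6 = -42)
(d(-48) + (-12 + (-14 - 1*(-11)))*29) - 1999 = (-42 + (-12 + (-14 - 1*(-11)))*29) - 1999 = (-42 + (-12 + (-14 + 11))*29) - 1999 = (-42 + (-12 - 3)*29) - 1999 = (-42 - 15*29) - 1999 = (-42 - 435) - 1999 = -477 - 1999 = -2476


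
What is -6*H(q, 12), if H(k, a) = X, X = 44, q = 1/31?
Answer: -264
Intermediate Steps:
q = 1/31 ≈ 0.032258
H(k, a) = 44
-6*H(q, 12) = -6*44 = -264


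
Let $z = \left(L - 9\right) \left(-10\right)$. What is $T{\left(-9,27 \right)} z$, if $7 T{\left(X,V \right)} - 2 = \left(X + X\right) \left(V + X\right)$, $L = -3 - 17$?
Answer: $-13340$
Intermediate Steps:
$L = -20$ ($L = -3 - 17 = -20$)
$T{\left(X,V \right)} = \frac{2}{7} + \frac{2 X \left(V + X\right)}{7}$ ($T{\left(X,V \right)} = \frac{2}{7} + \frac{\left(X + X\right) \left(V + X\right)}{7} = \frac{2}{7} + \frac{2 X \left(V + X\right)}{7}$)
$z = 290$ ($z = \left(-20 - 9\right) \left(-10\right) = \left(-29\right) \left(-10\right) = 290$)
$T{\left(-9,27 \right)} z = \left(\frac{2}{7} + \frac{2 \left(-9\right)^{2}}{7} + \frac{2}{7} \cdot 27 \left(-9\right)\right) 290 = \left(\frac{2}{7} + \frac{2}{7} \cdot 81 - \frac{486}{7}\right) 290 = \left(\frac{2}{7} + \frac{162}{7} - \frac{486}{7}\right) 290 = \left(-46\right) 290 = -13340$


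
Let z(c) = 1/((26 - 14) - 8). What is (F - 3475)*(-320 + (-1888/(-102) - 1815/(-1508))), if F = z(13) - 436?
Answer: 361266371849/307632 ≈ 1.1743e+6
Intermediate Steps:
z(c) = ¼ (z(c) = 1/(12 - 8) = 1/4 = ¼)
F = -1743/4 (F = ¼ - 436 = -1743/4 ≈ -435.75)
(F - 3475)*(-320 + (-1888/(-102) - 1815/(-1508))) = (-1743/4 - 3475)*(-320 + (-1888/(-102) - 1815/(-1508))) = -15643*(-320 + (-1888*(-1/102) - 1815*(-1/1508)))/4 = -15643*(-320 + (944/51 + 1815/1508))/4 = -15643*(-320 + 1516117/76908)/4 = -15643/4*(-23094443/76908) = 361266371849/307632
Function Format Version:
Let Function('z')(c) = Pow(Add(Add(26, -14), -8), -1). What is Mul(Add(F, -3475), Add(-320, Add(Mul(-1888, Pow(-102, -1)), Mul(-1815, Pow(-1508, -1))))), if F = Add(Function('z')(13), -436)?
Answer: Rational(361266371849, 307632) ≈ 1.1743e+6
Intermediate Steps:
Function('z')(c) = Rational(1, 4) (Function('z')(c) = Pow(Add(12, -8), -1) = Pow(4, -1) = Rational(1, 4))
F = Rational(-1743, 4) (F = Add(Rational(1, 4), -436) = Rational(-1743, 4) ≈ -435.75)
Mul(Add(F, -3475), Add(-320, Add(Mul(-1888, Pow(-102, -1)), Mul(-1815, Pow(-1508, -1))))) = Mul(Add(Rational(-1743, 4), -3475), Add(-320, Add(Mul(-1888, Pow(-102, -1)), Mul(-1815, Pow(-1508, -1))))) = Mul(Rational(-15643, 4), Add(-320, Add(Mul(-1888, Rational(-1, 102)), Mul(-1815, Rational(-1, 1508))))) = Mul(Rational(-15643, 4), Add(-320, Add(Rational(944, 51), Rational(1815, 1508)))) = Mul(Rational(-15643, 4), Add(-320, Rational(1516117, 76908))) = Mul(Rational(-15643, 4), Rational(-23094443, 76908)) = Rational(361266371849, 307632)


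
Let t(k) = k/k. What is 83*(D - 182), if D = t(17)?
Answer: -15023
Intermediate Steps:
t(k) = 1
D = 1
83*(D - 182) = 83*(1 - 182) = 83*(-181) = -15023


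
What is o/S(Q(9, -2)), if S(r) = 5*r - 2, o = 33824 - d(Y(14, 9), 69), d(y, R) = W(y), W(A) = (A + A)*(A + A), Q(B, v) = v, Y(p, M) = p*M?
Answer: 7420/3 ≈ 2473.3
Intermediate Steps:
Y(p, M) = M*p
W(A) = 4*A² (W(A) = (2*A)*(2*A) = 4*A²)
d(y, R) = 4*y²
o = -29680 (o = 33824 - 4*(9*14)² = 33824 - 4*126² = 33824 - 4*15876 = 33824 - 1*63504 = 33824 - 63504 = -29680)
S(r) = -2 + 5*r
o/S(Q(9, -2)) = -29680/(-2 + 5*(-2)) = -29680/(-2 - 10) = -29680/(-12) = -29680*(-1/12) = 7420/3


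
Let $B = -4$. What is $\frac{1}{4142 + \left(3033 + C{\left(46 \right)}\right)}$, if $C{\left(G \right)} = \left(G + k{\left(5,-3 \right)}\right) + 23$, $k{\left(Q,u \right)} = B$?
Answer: $\frac{1}{7240} \approx 0.00013812$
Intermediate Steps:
$k{\left(Q,u \right)} = -4$
$C{\left(G \right)} = 19 + G$ ($C{\left(G \right)} = \left(G - 4\right) + 23 = \left(-4 + G\right) + 23 = 19 + G$)
$\frac{1}{4142 + \left(3033 + C{\left(46 \right)}\right)} = \frac{1}{4142 + \left(3033 + \left(19 + 46\right)\right)} = \frac{1}{4142 + \left(3033 + 65\right)} = \frac{1}{4142 + 3098} = \frac{1}{7240}$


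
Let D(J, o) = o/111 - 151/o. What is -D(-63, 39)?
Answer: 5080/1443 ≈ 3.5204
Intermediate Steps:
D(J, o) = -151/o + o/111 (D(J, o) = o*(1/111) - 151/o = o/111 - 151/o = -151/o + o/111)
-D(-63, 39) = -(-151/39 + (1/111)*39) = -(-151*1/39 + 13/37) = -(-151/39 + 13/37) = -1*(-5080/1443) = 5080/1443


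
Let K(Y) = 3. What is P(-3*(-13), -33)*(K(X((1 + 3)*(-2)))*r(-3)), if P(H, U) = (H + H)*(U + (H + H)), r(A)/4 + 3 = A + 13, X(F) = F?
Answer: 294840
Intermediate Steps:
r(A) = 40 + 4*A (r(A) = -12 + 4*(A + 13) = -12 + 4*(13 + A) = -12 + (52 + 4*A) = 40 + 4*A)
P(H, U) = 2*H*(U + 2*H) (P(H, U) = (2*H)*(U + 2*H) = 2*H*(U + 2*H))
P(-3*(-13), -33)*(K(X((1 + 3)*(-2)))*r(-3)) = (2*(-3*(-13))*(-33 + 2*(-3*(-13))))*(3*(40 + 4*(-3))) = (2*39*(-33 + 2*39))*(3*(40 - 12)) = (2*39*(-33 + 78))*(3*28) = (2*39*45)*84 = 3510*84 = 294840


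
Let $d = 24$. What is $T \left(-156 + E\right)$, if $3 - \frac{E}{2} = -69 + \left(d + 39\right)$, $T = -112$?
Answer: $15456$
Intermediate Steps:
$E = 18$ ($E = 6 - 2 \left(-69 + \left(24 + 39\right)\right) = 6 - 2 \left(-69 + 63\right) = 6 - -12 = 6 + 12 = 18$)
$T \left(-156 + E\right) = - 112 \left(-156 + 18\right) = \left(-112\right) \left(-138\right) = 15456$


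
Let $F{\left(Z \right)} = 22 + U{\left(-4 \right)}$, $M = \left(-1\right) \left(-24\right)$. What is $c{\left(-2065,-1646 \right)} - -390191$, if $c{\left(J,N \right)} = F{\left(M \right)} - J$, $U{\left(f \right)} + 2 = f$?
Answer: $392272$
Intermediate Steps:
$M = 24$
$U{\left(f \right)} = -2 + f$
$F{\left(Z \right)} = 16$ ($F{\left(Z \right)} = 22 - 6 = 16$)
$c{\left(J,N \right)} = 16 - J$
$c{\left(-2065,-1646 \right)} - -390191 = \left(16 - -2065\right) - -390191 = \left(16 + 2065\right) + 390191 = 2081 + 390191 = 392272$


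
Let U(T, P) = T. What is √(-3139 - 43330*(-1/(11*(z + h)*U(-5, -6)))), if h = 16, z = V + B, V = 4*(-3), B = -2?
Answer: 3*I*√47498/11 ≈ 59.438*I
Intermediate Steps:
V = -12
z = -14 (z = -12 - 2 = -14)
√(-3139 - 43330*(-1/(11*(z + h)*U(-5, -6)))) = √(-3139 - 43330*1/(55*(-14 + 16))) = √(-3139 - 43330/(55*2)) = √(-3139 - 43330/110) = √(-3139 - 43330*1/110) = √(-3139 - 4333/11) = √(-38862/11) = 3*I*√47498/11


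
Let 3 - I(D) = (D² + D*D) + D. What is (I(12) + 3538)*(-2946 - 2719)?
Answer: -18360265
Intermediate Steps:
I(D) = 3 - D - 2*D² (I(D) = 3 - ((D² + D*D) + D) = 3 - ((D² + D²) + D) = 3 - (2*D² + D) = 3 - (D + 2*D²) = 3 + (-D - 2*D²) = 3 - D - 2*D²)
(I(12) + 3538)*(-2946 - 2719) = ((3 - 1*12 - 2*12²) + 3538)*(-2946 - 2719) = ((3 - 12 - 2*144) + 3538)*(-5665) = ((3 - 12 - 288) + 3538)*(-5665) = (-297 + 3538)*(-5665) = 3241*(-5665) = -18360265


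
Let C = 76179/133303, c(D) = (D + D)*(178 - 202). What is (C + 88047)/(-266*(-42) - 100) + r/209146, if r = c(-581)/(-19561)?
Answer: 857451415977714177/107824782183110416 ≈ 7.9523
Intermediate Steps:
c(D) = -48*D (c(D) = (2*D)*(-24) = -48*D)
C = 76179/133303 (C = 76179*(1/133303) = 76179/133303 ≈ 0.57147)
r = -27888/19561 (r = -48*(-581)/(-19561) = 27888*(-1/19561) = -27888/19561 ≈ -1.4257)
(C + 88047)/(-266*(-42) - 100) + r/209146 = (76179/133303 + 88047)/(-266*(-42) - 100) - 27888/19561/209146 = 11737005420/(133303*(11172 - 100)) - 27888/19561*1/209146 = (11737005420/133303)/11072 - 1992/292221779 = (11737005420/133303)*(1/11072) - 1992/292221779 = 2934251355/368982704 - 1992/292221779 = 857451415977714177/107824782183110416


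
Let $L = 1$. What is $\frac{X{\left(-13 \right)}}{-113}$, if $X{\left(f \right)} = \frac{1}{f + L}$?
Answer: $\frac{1}{1356} \approx 0.00073746$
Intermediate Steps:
$X{\left(f \right)} = \frac{1}{1 + f}$ ($X{\left(f \right)} = \frac{1}{f + 1} = \frac{1}{1 + f}$)
$\frac{X{\left(-13 \right)}}{-113} = \frac{1}{\left(1 - 13\right) \left(-113\right)} = \frac{1}{-12} \left(- \frac{1}{113}\right) = \left(- \frac{1}{12}\right) \left(- \frac{1}{113}\right) = \frac{1}{1356}$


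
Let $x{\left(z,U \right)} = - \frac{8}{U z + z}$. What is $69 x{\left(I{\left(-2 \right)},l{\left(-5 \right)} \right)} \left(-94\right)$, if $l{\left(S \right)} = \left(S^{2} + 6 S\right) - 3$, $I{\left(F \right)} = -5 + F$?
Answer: $\frac{51888}{49} \approx 1058.9$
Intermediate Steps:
$l{\left(S \right)} = -3 + S^{2} + 6 S$
$x{\left(z,U \right)} = - \frac{8}{z + U z}$
$69 x{\left(I{\left(-2 \right)},l{\left(-5 \right)} \right)} \left(-94\right) = 69 \left(- \frac{8}{\left(-5 - 2\right) \left(1 + \left(-3 + \left(-5\right)^{2} + 6 \left(-5\right)\right)\right)}\right) \left(-94\right) = 69 \left(- \frac{8}{\left(-7\right) \left(1 - 8\right)}\right) \left(-94\right) = 69 \left(\left(-8\right) \left(- \frac{1}{7}\right) \frac{1}{1 - 8}\right) \left(-94\right) = 69 \left(\left(-8\right) \left(- \frac{1}{7}\right) \frac{1}{-7}\right) \left(-94\right) = 69 \left(\left(-8\right) \left(- \frac{1}{7}\right) \left(- \frac{1}{7}\right)\right) \left(-94\right) = 69 \left(- \frac{8}{49}\right) \left(-94\right) = \left(- \frac{552}{49}\right) \left(-94\right) = \frac{51888}{49}$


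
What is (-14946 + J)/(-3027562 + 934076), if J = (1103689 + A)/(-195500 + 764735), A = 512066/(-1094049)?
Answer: 1861345523066899/260752466620279458 ≈ 0.0071384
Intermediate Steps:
A = -512066/1094049 (A = 512066*(-1/1094049) = -512066/1094049 ≈ -0.46805)
J = 241497866939/124554196503 (J = (1103689 - 512066/1094049)/(-195500 + 764735) = (1207489334695/1094049)/569235 = (1207489334695/1094049)*(1/569235) = 241497866939/124554196503 ≈ 1.9389)
(-14946 + J)/(-3027562 + 934076) = (-14946 + 241497866939/124554196503)/(-3027562 + 934076) = -1861345523066899/124554196503/(-2093486) = -1861345523066899/124554196503*(-1/2093486) = 1861345523066899/260752466620279458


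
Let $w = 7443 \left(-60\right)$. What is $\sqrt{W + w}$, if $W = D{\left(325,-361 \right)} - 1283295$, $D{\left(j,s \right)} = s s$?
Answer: $i \sqrt{1599554} \approx 1264.7 i$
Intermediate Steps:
$D{\left(j,s \right)} = s^{2}$
$w = -446580$
$W = -1152974$ ($W = \left(-361\right)^{2} - 1283295 = 130321 - 1283295 = -1152974$)
$\sqrt{W + w} = \sqrt{-1152974 - 446580} = \sqrt{-1599554} = i \sqrt{1599554}$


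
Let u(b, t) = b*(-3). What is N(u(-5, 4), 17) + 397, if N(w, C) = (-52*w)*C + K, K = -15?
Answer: -12878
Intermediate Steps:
u(b, t) = -3*b
N(w, C) = -15 - 52*C*w (N(w, C) = (-52*w)*C - 15 = -52*C*w - 15 = -15 - 52*C*w)
N(u(-5, 4), 17) + 397 = (-15 - 52*17*(-3*(-5))) + 397 = (-15 - 52*17*15) + 397 = (-15 - 13260) + 397 = -13275 + 397 = -12878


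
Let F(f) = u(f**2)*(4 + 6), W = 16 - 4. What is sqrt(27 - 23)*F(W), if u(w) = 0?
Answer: 0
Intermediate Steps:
W = 12
F(f) = 0 (F(f) = 0*(4 + 6) = 0*10 = 0)
sqrt(27 - 23)*F(W) = sqrt(27 - 23)*0 = sqrt(4)*0 = 2*0 = 0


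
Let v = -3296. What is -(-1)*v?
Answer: -3296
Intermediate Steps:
-(-1)*v = -(-1)*(-3296) = -1*3296 = -3296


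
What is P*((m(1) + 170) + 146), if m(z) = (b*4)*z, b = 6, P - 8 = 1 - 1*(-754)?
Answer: 259420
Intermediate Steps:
P = 763 (P = 8 + (1 - 1*(-754)) = 8 + (1 + 754) = 8 + 755 = 763)
m(z) = 24*z (m(z) = (6*4)*z = 24*z)
P*((m(1) + 170) + 146) = 763*((24*1 + 170) + 146) = 763*((24 + 170) + 146) = 763*(194 + 146) = 763*340 = 259420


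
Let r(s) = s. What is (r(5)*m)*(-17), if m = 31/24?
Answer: -2635/24 ≈ -109.79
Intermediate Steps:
m = 31/24 (m = 31*(1/24) = 31/24 ≈ 1.2917)
(r(5)*m)*(-17) = (5*(31/24))*(-17) = (155/24)*(-17) = -2635/24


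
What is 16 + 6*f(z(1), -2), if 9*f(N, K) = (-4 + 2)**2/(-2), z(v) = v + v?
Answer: 44/3 ≈ 14.667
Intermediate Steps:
z(v) = 2*v
f(N, K) = -2/9 (f(N, K) = ((-4 + 2)**2/(-2))/9 = ((-2)**2*(-1/2))/9 = (4*(-1/2))/9 = (1/9)*(-2) = -2/9)
16 + 6*f(z(1), -2) = 16 + 6*(-2/9) = 16 - 4/3 = 44/3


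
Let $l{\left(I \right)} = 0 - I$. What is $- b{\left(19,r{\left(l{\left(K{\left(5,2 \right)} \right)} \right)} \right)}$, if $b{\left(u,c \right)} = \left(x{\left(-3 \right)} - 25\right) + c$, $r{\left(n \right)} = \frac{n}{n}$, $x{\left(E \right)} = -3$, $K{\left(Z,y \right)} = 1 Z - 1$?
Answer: $27$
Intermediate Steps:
$K{\left(Z,y \right)} = -1 + Z$ ($K{\left(Z,y \right)} = Z - 1 = -1 + Z$)
$l{\left(I \right)} = - I$
$r{\left(n \right)} = 1$
$b{\left(u,c \right)} = -28 + c$ ($b{\left(u,c \right)} = \left(-3 - 25\right) + c = -28 + c$)
$- b{\left(19,r{\left(l{\left(K{\left(5,2 \right)} \right)} \right)} \right)} = - (-28 + 1) = \left(-1\right) \left(-27\right) = 27$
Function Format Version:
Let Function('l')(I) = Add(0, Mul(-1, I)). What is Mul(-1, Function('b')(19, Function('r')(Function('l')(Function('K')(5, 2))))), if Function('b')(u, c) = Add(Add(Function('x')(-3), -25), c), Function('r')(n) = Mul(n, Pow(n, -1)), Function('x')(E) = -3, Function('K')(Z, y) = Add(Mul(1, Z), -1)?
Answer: 27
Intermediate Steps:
Function('K')(Z, y) = Add(-1, Z) (Function('K')(Z, y) = Add(Z, -1) = Add(-1, Z))
Function('l')(I) = Mul(-1, I)
Function('r')(n) = 1
Function('b')(u, c) = Add(-28, c) (Function('b')(u, c) = Add(Add(-3, -25), c) = Add(-28, c))
Mul(-1, Function('b')(19, Function('r')(Function('l')(Function('K')(5, 2))))) = Mul(-1, Add(-28, 1)) = Mul(-1, -27) = 27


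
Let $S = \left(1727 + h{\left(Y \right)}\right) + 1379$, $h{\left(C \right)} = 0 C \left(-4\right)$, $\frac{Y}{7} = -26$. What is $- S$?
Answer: $-3106$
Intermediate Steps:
$Y = -182$ ($Y = 7 \left(-26\right) = -182$)
$h{\left(C \right)} = 0$ ($h{\left(C \right)} = 0 \left(-4\right) = 0$)
$S = 3106$ ($S = \left(1727 + 0\right) + 1379 = 1727 + 1379 = 3106$)
$- S = \left(-1\right) 3106 = -3106$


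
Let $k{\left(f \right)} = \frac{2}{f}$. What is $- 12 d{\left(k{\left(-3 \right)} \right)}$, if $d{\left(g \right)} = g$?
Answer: $8$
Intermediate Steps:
$- 12 d{\left(k{\left(-3 \right)} \right)} = - 12 \frac{2}{-3} = - 12 \cdot 2 \left(- \frac{1}{3}\right) = \left(-12\right) \left(- \frac{2}{3}\right) = 8$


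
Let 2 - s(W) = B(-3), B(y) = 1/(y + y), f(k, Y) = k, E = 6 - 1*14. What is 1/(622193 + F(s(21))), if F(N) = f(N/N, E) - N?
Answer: 6/3733151 ≈ 1.6072e-6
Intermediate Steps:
E = -8 (E = 6 - 14 = -8)
B(y) = 1/(2*y)
s(W) = 13/6 (s(W) = 2 - 1/(2*(-3)) = 2 - (-1)/(2*3) = 2 - 1*(-⅙) = 2 + ⅙ = 13/6)
F(N) = 1 - N (F(N) = N/N - N = 1 - N)
1/(622193 + F(s(21))) = 1/(622193 + (1 - 1*13/6)) = 1/(622193 + (1 - 13/6)) = 1/(622193 - 7/6) = 1/(3733151/6) = 6/3733151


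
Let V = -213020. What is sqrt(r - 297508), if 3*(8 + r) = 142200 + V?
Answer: 2*I*sqrt(722526)/3 ≈ 566.68*I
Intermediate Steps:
r = -70844/3 (r = -8 + (142200 - 213020)/3 = -8 + (1/3)*(-70820) = -8 - 70820/3 = -70844/3 ≈ -23615.)
sqrt(r - 297508) = sqrt(-70844/3 - 297508) = sqrt(-963368/3) = 2*I*sqrt(722526)/3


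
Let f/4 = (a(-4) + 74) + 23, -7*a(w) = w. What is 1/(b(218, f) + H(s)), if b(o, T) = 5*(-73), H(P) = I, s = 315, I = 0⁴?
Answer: -1/365 ≈ -0.0027397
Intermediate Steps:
I = 0
a(w) = -w/7
H(P) = 0
f = 2732/7 (f = 4*((-⅐*(-4) + 74) + 23) = 4*((4/7 + 74) + 23) = 4*(522/7 + 23) = 4*(683/7) = 2732/7 ≈ 390.29)
b(o, T) = -365
1/(b(218, f) + H(s)) = 1/(-365 + 0) = 1/(-365) = -1/365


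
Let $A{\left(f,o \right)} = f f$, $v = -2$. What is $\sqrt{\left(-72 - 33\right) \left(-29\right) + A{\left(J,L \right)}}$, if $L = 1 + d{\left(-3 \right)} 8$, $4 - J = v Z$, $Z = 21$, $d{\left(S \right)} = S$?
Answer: $\sqrt{5161} \approx 71.84$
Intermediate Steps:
$J = 46$ ($J = 4 - \left(-2\right) 21 = 4 - -42 = 4 + 42 = 46$)
$L = -23$ ($L = 1 - 24 = -23$)
$A{\left(f,o \right)} = f^{2}$
$\sqrt{\left(-72 - 33\right) \left(-29\right) + A{\left(J,L \right)}} = \sqrt{\left(-72 - 33\right) \left(-29\right) + 46^{2}} = \sqrt{\left(-105\right) \left(-29\right) + 2116} = \sqrt{3045 + 2116} = \sqrt{5161}$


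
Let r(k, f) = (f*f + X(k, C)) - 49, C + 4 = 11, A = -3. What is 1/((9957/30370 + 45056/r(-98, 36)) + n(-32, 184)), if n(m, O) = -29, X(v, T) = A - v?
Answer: 1852570/9080607 ≈ 0.20401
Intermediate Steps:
C = 7 (C = -4 + 11 = 7)
X(v, T) = -3 - v
r(k, f) = -52 + f² - k (r(k, f) = (f*f + (-3 - k)) - 49 = (f² + (-3 - k)) - 49 = (-3 + f² - k) - 49 = -52 + f² - k)
1/((9957/30370 + 45056/r(-98, 36)) + n(-32, 184)) = 1/((9957/30370 + 45056/(-52 + 36² - 1*(-98))) - 29) = 1/((9957*(1/30370) + 45056/(-52 + 1296 + 98)) - 29) = 1/((9957/30370 + 45056/1342) - 29) = 1/((9957/30370 + 45056*(1/1342)) - 29) = 1/((9957/30370 + 2048/61) - 29) = 1/(62805137/1852570 - 29) = 1/(9080607/1852570) = 1852570/9080607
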